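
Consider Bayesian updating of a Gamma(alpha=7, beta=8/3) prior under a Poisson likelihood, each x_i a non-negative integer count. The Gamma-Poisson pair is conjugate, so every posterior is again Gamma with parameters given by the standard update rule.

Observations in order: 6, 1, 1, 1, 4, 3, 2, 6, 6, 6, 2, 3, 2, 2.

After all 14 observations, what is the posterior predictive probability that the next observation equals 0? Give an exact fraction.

obs 1: x=6 → posterior Gamma(13, 11/3)
obs 2: x=1 → posterior Gamma(14, 14/3)
obs 3: x=1 → posterior Gamma(15, 17/3)
obs 4: x=1 → posterior Gamma(16, 20/3)
obs 5: x=4 → posterior Gamma(20, 23/3)
obs 6: x=3 → posterior Gamma(23, 26/3)
obs 7: x=2 → posterior Gamma(25, 29/3)
obs 8: x=6 → posterior Gamma(31, 32/3)
obs 9: x=6 → posterior Gamma(37, 35/3)
obs 10: x=6 → posterior Gamma(43, 38/3)
obs 11: x=2 → posterior Gamma(45, 41/3)
obs 12: x=3 → posterior Gamma(48, 44/3)
obs 13: x=2 → posterior Gamma(50, 47/3)
obs 14: x=2 → posterior Gamma(52, 50/3)

22204460492503130808472633361816406250000000000000000000000000000000000000000000000000000/459563172924956832688256726794428783368555719409163034801983601501447558663211760401059441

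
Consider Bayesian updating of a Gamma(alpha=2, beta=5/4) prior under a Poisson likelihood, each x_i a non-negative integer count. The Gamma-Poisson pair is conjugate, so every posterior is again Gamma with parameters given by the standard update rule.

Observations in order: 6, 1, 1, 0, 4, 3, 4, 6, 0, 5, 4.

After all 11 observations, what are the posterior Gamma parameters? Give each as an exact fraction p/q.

alpha=36, beta=49/4

obs 1: x=6 → posterior Gamma(8, 9/4)
obs 2: x=1 → posterior Gamma(9, 13/4)
obs 3: x=1 → posterior Gamma(10, 17/4)
obs 4: x=0 → posterior Gamma(10, 21/4)
obs 5: x=4 → posterior Gamma(14, 25/4)
obs 6: x=3 → posterior Gamma(17, 29/4)
obs 7: x=4 → posterior Gamma(21, 33/4)
obs 8: x=6 → posterior Gamma(27, 37/4)
obs 9: x=0 → posterior Gamma(27, 41/4)
obs 10: x=5 → posterior Gamma(32, 45/4)
obs 11: x=4 → posterior Gamma(36, 49/4)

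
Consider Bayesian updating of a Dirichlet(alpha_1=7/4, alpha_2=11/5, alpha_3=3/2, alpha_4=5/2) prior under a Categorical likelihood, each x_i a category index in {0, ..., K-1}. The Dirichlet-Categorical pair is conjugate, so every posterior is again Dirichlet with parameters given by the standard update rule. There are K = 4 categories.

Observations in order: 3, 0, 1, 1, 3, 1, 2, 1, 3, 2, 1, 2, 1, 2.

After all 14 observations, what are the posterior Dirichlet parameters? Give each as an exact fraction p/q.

alpha_1=11/4, alpha_2=41/5, alpha_3=11/2, alpha_4=11/2

obs 1: x=3 → posterior Dirichlet(7/4, 11/5, 3/2, 7/2)
obs 2: x=0 → posterior Dirichlet(11/4, 11/5, 3/2, 7/2)
obs 3: x=1 → posterior Dirichlet(11/4, 16/5, 3/2, 7/2)
obs 4: x=1 → posterior Dirichlet(11/4, 21/5, 3/2, 7/2)
obs 5: x=3 → posterior Dirichlet(11/4, 21/5, 3/2, 9/2)
obs 6: x=1 → posterior Dirichlet(11/4, 26/5, 3/2, 9/2)
obs 7: x=2 → posterior Dirichlet(11/4, 26/5, 5/2, 9/2)
obs 8: x=1 → posterior Dirichlet(11/4, 31/5, 5/2, 9/2)
obs 9: x=3 → posterior Dirichlet(11/4, 31/5, 5/2, 11/2)
obs 10: x=2 → posterior Dirichlet(11/4, 31/5, 7/2, 11/2)
obs 11: x=1 → posterior Dirichlet(11/4, 36/5, 7/2, 11/2)
obs 12: x=2 → posterior Dirichlet(11/4, 36/5, 9/2, 11/2)
obs 13: x=1 → posterior Dirichlet(11/4, 41/5, 9/2, 11/2)
obs 14: x=2 → posterior Dirichlet(11/4, 41/5, 11/2, 11/2)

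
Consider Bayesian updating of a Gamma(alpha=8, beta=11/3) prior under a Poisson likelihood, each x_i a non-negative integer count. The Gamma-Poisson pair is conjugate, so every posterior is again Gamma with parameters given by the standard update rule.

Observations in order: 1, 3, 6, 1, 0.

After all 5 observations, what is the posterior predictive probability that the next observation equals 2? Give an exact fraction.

obs 1: x=1 → posterior Gamma(9, 14/3)
obs 2: x=3 → posterior Gamma(12, 17/3)
obs 3: x=6 → posterior Gamma(18, 20/3)
obs 4: x=1 → posterior Gamma(19, 23/3)
obs 5: x=0 → posterior Gamma(19, 26/3)

1310659023492618832711605288960/5132842708382182842735812571629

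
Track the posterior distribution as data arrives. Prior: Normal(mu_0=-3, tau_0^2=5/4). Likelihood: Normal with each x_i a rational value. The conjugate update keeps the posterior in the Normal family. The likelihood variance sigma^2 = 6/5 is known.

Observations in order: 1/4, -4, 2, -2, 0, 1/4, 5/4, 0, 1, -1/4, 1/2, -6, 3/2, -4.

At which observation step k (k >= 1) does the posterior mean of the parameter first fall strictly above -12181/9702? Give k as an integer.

k = 3

obs 1: x=1/4 → posterior Normal(-263/196, 30/49)
obs 2: x=-4 → posterior Normal(-663/296, 15/37)
obs 3: x=2 → posterior Normal(-463/396, 10/33)
obs 4: x=-2 → posterior Normal(-663/496, 15/62)
obs 5: x=0 → posterior Normal(-663/596, 30/149)
obs 6: x=1/4 → posterior Normal(-11/12, 5/29)
obs 7: x=5/4 → posterior Normal(-513/796, 30/199)
obs 8: x=0 → posterior Normal(-513/896, 15/112)
obs 9: x=1 → posterior Normal(-413/996, 10/83)
obs 10: x=-1/4 → posterior Normal(-219/548, 15/137)
obs 11: x=1/2 → posterior Normal(-97/299, 30/299)
obs 12: x=-6 → posterior Normal(-247/324, 5/54)
obs 13: x=3/2 → posterior Normal(-419/698, 30/349)
obs 14: x=-4 → posterior Normal(-619/748, 15/187)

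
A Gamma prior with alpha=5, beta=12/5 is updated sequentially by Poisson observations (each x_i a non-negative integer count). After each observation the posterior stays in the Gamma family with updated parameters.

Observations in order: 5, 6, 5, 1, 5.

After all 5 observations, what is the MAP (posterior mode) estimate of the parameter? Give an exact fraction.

130/37

obs 1: x=5 → posterior Gamma(10, 17/5)
obs 2: x=6 → posterior Gamma(16, 22/5)
obs 3: x=5 → posterior Gamma(21, 27/5)
obs 4: x=1 → posterior Gamma(22, 32/5)
obs 5: x=5 → posterior Gamma(27, 37/5)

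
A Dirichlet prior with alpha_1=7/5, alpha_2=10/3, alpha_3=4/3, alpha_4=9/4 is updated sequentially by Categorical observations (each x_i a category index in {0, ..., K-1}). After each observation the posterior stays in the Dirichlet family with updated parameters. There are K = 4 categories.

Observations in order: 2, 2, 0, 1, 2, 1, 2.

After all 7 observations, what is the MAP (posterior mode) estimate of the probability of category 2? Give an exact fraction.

obs 1: x=2 → posterior Dirichlet(7/5, 10/3, 7/3, 9/4)
obs 2: x=2 → posterior Dirichlet(7/5, 10/3, 10/3, 9/4)
obs 3: x=0 → posterior Dirichlet(12/5, 10/3, 10/3, 9/4)
obs 4: x=1 → posterior Dirichlet(12/5, 13/3, 10/3, 9/4)
obs 5: x=2 → posterior Dirichlet(12/5, 13/3, 13/3, 9/4)
obs 6: x=1 → posterior Dirichlet(12/5, 16/3, 13/3, 9/4)
obs 7: x=2 → posterior Dirichlet(12/5, 16/3, 16/3, 9/4)

260/679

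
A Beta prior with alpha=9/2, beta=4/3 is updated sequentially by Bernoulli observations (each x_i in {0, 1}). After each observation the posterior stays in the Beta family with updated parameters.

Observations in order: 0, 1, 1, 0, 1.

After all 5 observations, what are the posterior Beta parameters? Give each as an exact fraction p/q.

alpha=15/2, beta=10/3

obs 1: x=0 → posterior Beta(9/2, 7/3)
obs 2: x=1 → posterior Beta(11/2, 7/3)
obs 3: x=1 → posterior Beta(13/2, 7/3)
obs 4: x=0 → posterior Beta(13/2, 10/3)
obs 5: x=1 → posterior Beta(15/2, 10/3)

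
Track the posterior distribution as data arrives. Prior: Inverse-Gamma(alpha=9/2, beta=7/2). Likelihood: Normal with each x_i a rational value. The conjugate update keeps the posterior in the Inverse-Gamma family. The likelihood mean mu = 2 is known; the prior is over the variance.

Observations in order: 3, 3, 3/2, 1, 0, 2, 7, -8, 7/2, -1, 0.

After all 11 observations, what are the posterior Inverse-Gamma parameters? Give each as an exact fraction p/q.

obs 1: x=3 → posterior Inverse-Gamma(5, 4)
obs 2: x=3 → posterior Inverse-Gamma(11/2, 9/2)
obs 3: x=3/2 → posterior Inverse-Gamma(6, 37/8)
obs 4: x=1 → posterior Inverse-Gamma(13/2, 41/8)
obs 5: x=0 → posterior Inverse-Gamma(7, 57/8)
obs 6: x=2 → posterior Inverse-Gamma(15/2, 57/8)
obs 7: x=7 → posterior Inverse-Gamma(8, 157/8)
obs 8: x=-8 → posterior Inverse-Gamma(17/2, 557/8)
obs 9: x=7/2 → posterior Inverse-Gamma(9, 283/4)
obs 10: x=-1 → posterior Inverse-Gamma(19/2, 301/4)
obs 11: x=0 → posterior Inverse-Gamma(10, 309/4)

alpha=10, beta=309/4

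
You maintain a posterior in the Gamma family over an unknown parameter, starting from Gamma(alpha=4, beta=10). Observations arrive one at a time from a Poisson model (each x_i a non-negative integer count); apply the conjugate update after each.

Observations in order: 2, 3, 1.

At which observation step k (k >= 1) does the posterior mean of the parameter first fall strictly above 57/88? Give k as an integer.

k = 2

obs 1: x=2 → posterior Gamma(6, 11)
obs 2: x=3 → posterior Gamma(9, 12)
obs 3: x=1 → posterior Gamma(10, 13)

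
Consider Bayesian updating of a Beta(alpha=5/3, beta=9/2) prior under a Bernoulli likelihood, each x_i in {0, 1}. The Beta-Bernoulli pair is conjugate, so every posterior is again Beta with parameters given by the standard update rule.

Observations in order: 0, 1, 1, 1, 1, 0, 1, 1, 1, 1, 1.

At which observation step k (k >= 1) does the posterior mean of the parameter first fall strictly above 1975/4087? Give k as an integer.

obs 1: x=0 → posterior Beta(5/3, 11/2)
obs 2: x=1 → posterior Beta(8/3, 11/2)
obs 3: x=1 → posterior Beta(11/3, 11/2)
obs 4: x=1 → posterior Beta(14/3, 11/2)
obs 5: x=1 → posterior Beta(17/3, 11/2)
obs 6: x=0 → posterior Beta(17/3, 13/2)
obs 7: x=1 → posterior Beta(20/3, 13/2)
obs 8: x=1 → posterior Beta(23/3, 13/2)
obs 9: x=1 → posterior Beta(26/3, 13/2)
obs 10: x=1 → posterior Beta(29/3, 13/2)
obs 11: x=1 → posterior Beta(32/3, 13/2)

k = 5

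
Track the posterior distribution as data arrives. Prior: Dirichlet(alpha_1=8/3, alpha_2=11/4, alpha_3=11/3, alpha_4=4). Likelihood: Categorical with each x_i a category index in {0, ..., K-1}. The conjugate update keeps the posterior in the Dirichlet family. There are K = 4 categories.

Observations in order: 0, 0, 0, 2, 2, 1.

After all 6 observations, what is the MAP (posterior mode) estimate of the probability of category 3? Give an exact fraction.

obs 1: x=0 → posterior Dirichlet(11/3, 11/4, 11/3, 4)
obs 2: x=0 → posterior Dirichlet(14/3, 11/4, 11/3, 4)
obs 3: x=0 → posterior Dirichlet(17/3, 11/4, 11/3, 4)
obs 4: x=2 → posterior Dirichlet(17/3, 11/4, 14/3, 4)
obs 5: x=2 → posterior Dirichlet(17/3, 11/4, 17/3, 4)
obs 6: x=1 → posterior Dirichlet(17/3, 15/4, 17/3, 4)

36/181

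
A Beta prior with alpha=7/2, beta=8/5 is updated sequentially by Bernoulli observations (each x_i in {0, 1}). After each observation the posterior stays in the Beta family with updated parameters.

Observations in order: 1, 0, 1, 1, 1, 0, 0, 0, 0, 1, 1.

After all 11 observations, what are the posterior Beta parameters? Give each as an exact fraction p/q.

obs 1: x=1 → posterior Beta(9/2, 8/5)
obs 2: x=0 → posterior Beta(9/2, 13/5)
obs 3: x=1 → posterior Beta(11/2, 13/5)
obs 4: x=1 → posterior Beta(13/2, 13/5)
obs 5: x=1 → posterior Beta(15/2, 13/5)
obs 6: x=0 → posterior Beta(15/2, 18/5)
obs 7: x=0 → posterior Beta(15/2, 23/5)
obs 8: x=0 → posterior Beta(15/2, 28/5)
obs 9: x=0 → posterior Beta(15/2, 33/5)
obs 10: x=1 → posterior Beta(17/2, 33/5)
obs 11: x=1 → posterior Beta(19/2, 33/5)

alpha=19/2, beta=33/5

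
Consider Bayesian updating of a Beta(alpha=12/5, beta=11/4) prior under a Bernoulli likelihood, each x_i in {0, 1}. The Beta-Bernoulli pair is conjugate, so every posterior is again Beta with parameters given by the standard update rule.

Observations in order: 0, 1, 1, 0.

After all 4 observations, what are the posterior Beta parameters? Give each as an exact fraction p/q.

alpha=22/5, beta=19/4

obs 1: x=0 → posterior Beta(12/5, 15/4)
obs 2: x=1 → posterior Beta(17/5, 15/4)
obs 3: x=1 → posterior Beta(22/5, 15/4)
obs 4: x=0 → posterior Beta(22/5, 19/4)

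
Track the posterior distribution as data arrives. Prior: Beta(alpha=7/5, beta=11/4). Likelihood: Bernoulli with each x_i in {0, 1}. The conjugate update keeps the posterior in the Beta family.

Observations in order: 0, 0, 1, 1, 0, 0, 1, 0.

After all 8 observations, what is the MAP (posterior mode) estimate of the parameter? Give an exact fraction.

68/203

obs 1: x=0 → posterior Beta(7/5, 15/4)
obs 2: x=0 → posterior Beta(7/5, 19/4)
obs 3: x=1 → posterior Beta(12/5, 19/4)
obs 4: x=1 → posterior Beta(17/5, 19/4)
obs 5: x=0 → posterior Beta(17/5, 23/4)
obs 6: x=0 → posterior Beta(17/5, 27/4)
obs 7: x=1 → posterior Beta(22/5, 27/4)
obs 8: x=0 → posterior Beta(22/5, 31/4)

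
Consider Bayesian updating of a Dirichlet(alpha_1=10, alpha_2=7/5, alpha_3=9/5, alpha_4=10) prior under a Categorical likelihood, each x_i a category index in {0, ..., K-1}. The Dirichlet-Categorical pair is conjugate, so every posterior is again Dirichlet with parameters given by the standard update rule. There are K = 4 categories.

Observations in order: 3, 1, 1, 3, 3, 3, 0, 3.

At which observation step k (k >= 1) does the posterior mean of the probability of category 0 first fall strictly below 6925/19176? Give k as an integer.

obs 1: x=3 → posterior Dirichlet(10, 7/5, 9/5, 11)
obs 2: x=1 → posterior Dirichlet(10, 12/5, 9/5, 11)
obs 3: x=1 → posterior Dirichlet(10, 17/5, 9/5, 11)
obs 4: x=3 → posterior Dirichlet(10, 17/5, 9/5, 12)
obs 5: x=3 → posterior Dirichlet(10, 17/5, 9/5, 13)
obs 6: x=3 → posterior Dirichlet(10, 17/5, 9/5, 14)
obs 7: x=0 → posterior Dirichlet(11, 17/5, 9/5, 14)
obs 8: x=3 → posterior Dirichlet(11, 17/5, 9/5, 15)

k = 5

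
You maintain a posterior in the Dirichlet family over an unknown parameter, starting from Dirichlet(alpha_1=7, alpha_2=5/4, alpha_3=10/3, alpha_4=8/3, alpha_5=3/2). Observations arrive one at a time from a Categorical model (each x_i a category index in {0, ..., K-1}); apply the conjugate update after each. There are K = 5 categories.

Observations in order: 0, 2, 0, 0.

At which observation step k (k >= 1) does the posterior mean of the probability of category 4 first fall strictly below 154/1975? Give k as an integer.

obs 1: x=0 → posterior Dirichlet(8, 5/4, 10/3, 8/3, 3/2)
obs 2: x=2 → posterior Dirichlet(8, 5/4, 13/3, 8/3, 3/2)
obs 3: x=0 → posterior Dirichlet(9, 5/4, 13/3, 8/3, 3/2)
obs 4: x=0 → posterior Dirichlet(10, 5/4, 13/3, 8/3, 3/2)

k = 4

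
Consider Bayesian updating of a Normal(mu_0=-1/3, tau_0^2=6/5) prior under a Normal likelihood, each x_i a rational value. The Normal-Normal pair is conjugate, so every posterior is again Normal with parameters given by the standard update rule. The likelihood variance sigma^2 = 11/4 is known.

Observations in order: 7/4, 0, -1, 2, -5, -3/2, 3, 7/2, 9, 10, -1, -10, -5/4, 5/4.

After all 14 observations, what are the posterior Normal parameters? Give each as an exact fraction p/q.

obs 1: x=7/4 → posterior Normal(71/237, 66/79)
obs 2: x=0 → posterior Normal(71/309, 66/103)
obs 3: x=-1 → posterior Normal(-1/381, 66/127)
obs 4: x=2 → posterior Normal(143/453, 66/151)
obs 5: x=-5 → posterior Normal(-31/75, 66/175)
obs 6: x=-3/2 → posterior Normal(-325/597, 66/199)
obs 7: x=3 → posterior Normal(-109/669, 66/223)
obs 8: x=7/2 → posterior Normal(11/57, 66/247)
obs 9: x=9 → posterior Normal(791/813, 66/271)
obs 10: x=10 → posterior Normal(1511/885, 66/295)
obs 11: x=-1 → posterior Normal(1439/957, 6/29)
obs 12: x=-10 → posterior Normal(719/1029, 66/343)
obs 13: x=-5/4 → posterior Normal(629/1101, 66/367)
obs 14: x=5/4 → posterior Normal(719/1173, 66/391)

mu_0=719/1173, tau_0^2=66/391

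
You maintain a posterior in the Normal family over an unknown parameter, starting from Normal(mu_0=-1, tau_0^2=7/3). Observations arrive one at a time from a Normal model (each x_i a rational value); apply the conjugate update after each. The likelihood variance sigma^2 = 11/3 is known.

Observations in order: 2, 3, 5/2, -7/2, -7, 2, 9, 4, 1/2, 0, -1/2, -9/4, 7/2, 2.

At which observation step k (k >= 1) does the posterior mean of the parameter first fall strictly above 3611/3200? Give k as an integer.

obs 1: x=2 → posterior Normal(1/6, 77/54)
obs 2: x=3 → posterior Normal(24/25, 77/75)
obs 3: x=5/2 → posterior Normal(83/64, 77/96)
obs 4: x=-7/2 → posterior Normal(17/39, 77/117)
obs 5: x=-7 → posterior Normal(-16/23, 77/138)
obs 6: x=2 → posterior Normal(-18/53, 77/159)
obs 7: x=9 → posterior Normal(3/4, 77/180)
obs 8: x=4 → posterior Normal(73/67, 77/201)
obs 9: x=1/2 → posterior Normal(153/148, 77/222)
obs 10: x=0 → posterior Normal(17/18, 77/243)
obs 11: x=-1/2 → posterior Normal(73/88, 7/24)
obs 12: x=-9/4 → posterior Normal(229/380, 77/285)
obs 13: x=7/2 → posterior Normal(109/136, 77/306)
obs 14: x=2 → posterior Normal(383/436, 77/327)

k = 3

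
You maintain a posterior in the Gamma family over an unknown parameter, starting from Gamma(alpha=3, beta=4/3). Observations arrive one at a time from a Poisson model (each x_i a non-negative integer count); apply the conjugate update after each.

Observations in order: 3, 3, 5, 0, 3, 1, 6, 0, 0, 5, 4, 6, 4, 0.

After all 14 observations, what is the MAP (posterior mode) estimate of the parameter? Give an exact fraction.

63/23

obs 1: x=3 → posterior Gamma(6, 7/3)
obs 2: x=3 → posterior Gamma(9, 10/3)
obs 3: x=5 → posterior Gamma(14, 13/3)
obs 4: x=0 → posterior Gamma(14, 16/3)
obs 5: x=3 → posterior Gamma(17, 19/3)
obs 6: x=1 → posterior Gamma(18, 22/3)
obs 7: x=6 → posterior Gamma(24, 25/3)
obs 8: x=0 → posterior Gamma(24, 28/3)
obs 9: x=0 → posterior Gamma(24, 31/3)
obs 10: x=5 → posterior Gamma(29, 34/3)
obs 11: x=4 → posterior Gamma(33, 37/3)
obs 12: x=6 → posterior Gamma(39, 40/3)
obs 13: x=4 → posterior Gamma(43, 43/3)
obs 14: x=0 → posterior Gamma(43, 46/3)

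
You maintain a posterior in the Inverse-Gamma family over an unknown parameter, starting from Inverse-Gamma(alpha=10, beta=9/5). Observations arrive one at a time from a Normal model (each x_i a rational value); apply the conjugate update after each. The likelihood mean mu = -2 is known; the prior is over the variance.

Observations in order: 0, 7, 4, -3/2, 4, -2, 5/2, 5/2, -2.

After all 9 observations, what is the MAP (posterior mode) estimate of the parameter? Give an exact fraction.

4027/620

obs 1: x=0 → posterior Inverse-Gamma(21/2, 19/5)
obs 2: x=7 → posterior Inverse-Gamma(11, 443/10)
obs 3: x=4 → posterior Inverse-Gamma(23/2, 623/10)
obs 4: x=-3/2 → posterior Inverse-Gamma(12, 2497/40)
obs 5: x=4 → posterior Inverse-Gamma(25/2, 3217/40)
obs 6: x=-2 → posterior Inverse-Gamma(13, 3217/40)
obs 7: x=5/2 → posterior Inverse-Gamma(27/2, 1811/20)
obs 8: x=5/2 → posterior Inverse-Gamma(14, 4027/40)
obs 9: x=-2 → posterior Inverse-Gamma(29/2, 4027/40)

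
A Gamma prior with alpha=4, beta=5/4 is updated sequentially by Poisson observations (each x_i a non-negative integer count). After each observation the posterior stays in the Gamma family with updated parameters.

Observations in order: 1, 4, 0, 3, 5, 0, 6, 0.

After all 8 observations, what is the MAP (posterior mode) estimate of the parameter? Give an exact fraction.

obs 1: x=1 → posterior Gamma(5, 9/4)
obs 2: x=4 → posterior Gamma(9, 13/4)
obs 3: x=0 → posterior Gamma(9, 17/4)
obs 4: x=3 → posterior Gamma(12, 21/4)
obs 5: x=5 → posterior Gamma(17, 25/4)
obs 6: x=0 → posterior Gamma(17, 29/4)
obs 7: x=6 → posterior Gamma(23, 33/4)
obs 8: x=0 → posterior Gamma(23, 37/4)

88/37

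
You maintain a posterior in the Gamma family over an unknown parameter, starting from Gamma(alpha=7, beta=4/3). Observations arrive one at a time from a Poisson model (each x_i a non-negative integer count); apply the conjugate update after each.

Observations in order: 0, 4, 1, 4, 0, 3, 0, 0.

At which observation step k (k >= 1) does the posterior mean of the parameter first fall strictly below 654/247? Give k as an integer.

k = 5

obs 1: x=0 → posterior Gamma(7, 7/3)
obs 2: x=4 → posterior Gamma(11, 10/3)
obs 3: x=1 → posterior Gamma(12, 13/3)
obs 4: x=4 → posterior Gamma(16, 16/3)
obs 5: x=0 → posterior Gamma(16, 19/3)
obs 6: x=3 → posterior Gamma(19, 22/3)
obs 7: x=0 → posterior Gamma(19, 25/3)
obs 8: x=0 → posterior Gamma(19, 28/3)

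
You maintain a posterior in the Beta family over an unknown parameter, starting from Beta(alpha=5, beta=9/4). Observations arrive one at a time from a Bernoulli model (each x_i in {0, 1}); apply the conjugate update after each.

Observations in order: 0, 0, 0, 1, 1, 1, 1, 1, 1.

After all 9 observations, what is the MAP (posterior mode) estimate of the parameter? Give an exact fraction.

obs 1: x=0 → posterior Beta(5, 13/4)
obs 2: x=0 → posterior Beta(5, 17/4)
obs 3: x=0 → posterior Beta(5, 21/4)
obs 4: x=1 → posterior Beta(6, 21/4)
obs 5: x=1 → posterior Beta(7, 21/4)
obs 6: x=1 → posterior Beta(8, 21/4)
obs 7: x=1 → posterior Beta(9, 21/4)
obs 8: x=1 → posterior Beta(10, 21/4)
obs 9: x=1 → posterior Beta(11, 21/4)

40/57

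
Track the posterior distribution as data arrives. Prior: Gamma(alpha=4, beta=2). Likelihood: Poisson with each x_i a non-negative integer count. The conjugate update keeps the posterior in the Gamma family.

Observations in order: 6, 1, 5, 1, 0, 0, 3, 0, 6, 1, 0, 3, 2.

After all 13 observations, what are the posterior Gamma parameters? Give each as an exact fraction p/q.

alpha=32, beta=15

obs 1: x=6 → posterior Gamma(10, 3)
obs 2: x=1 → posterior Gamma(11, 4)
obs 3: x=5 → posterior Gamma(16, 5)
obs 4: x=1 → posterior Gamma(17, 6)
obs 5: x=0 → posterior Gamma(17, 7)
obs 6: x=0 → posterior Gamma(17, 8)
obs 7: x=3 → posterior Gamma(20, 9)
obs 8: x=0 → posterior Gamma(20, 10)
obs 9: x=6 → posterior Gamma(26, 11)
obs 10: x=1 → posterior Gamma(27, 12)
obs 11: x=0 → posterior Gamma(27, 13)
obs 12: x=3 → posterior Gamma(30, 14)
obs 13: x=2 → posterior Gamma(32, 15)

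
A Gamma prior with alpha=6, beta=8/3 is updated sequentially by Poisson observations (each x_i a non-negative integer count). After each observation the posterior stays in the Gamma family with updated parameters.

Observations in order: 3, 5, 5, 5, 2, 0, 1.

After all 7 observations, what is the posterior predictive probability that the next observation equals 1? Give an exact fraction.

247303898223612487395372277518682884952629/1393796574908163946345982392040522594123776

obs 1: x=3 → posterior Gamma(9, 11/3)
obs 2: x=5 → posterior Gamma(14, 14/3)
obs 3: x=5 → posterior Gamma(19, 17/3)
obs 4: x=5 → posterior Gamma(24, 20/3)
obs 5: x=2 → posterior Gamma(26, 23/3)
obs 6: x=0 → posterior Gamma(26, 26/3)
obs 7: x=1 → posterior Gamma(27, 29/3)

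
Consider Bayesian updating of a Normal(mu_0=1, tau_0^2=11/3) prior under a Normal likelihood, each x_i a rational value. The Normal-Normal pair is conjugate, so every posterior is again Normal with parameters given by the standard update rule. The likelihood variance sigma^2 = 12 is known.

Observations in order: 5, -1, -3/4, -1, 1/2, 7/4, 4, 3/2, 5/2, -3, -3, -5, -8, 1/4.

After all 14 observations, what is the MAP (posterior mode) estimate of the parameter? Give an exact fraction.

obs 1: x=5 → posterior Normal(91/47, 132/47)
obs 2: x=-1 → posterior Normal(40/29, 66/29)
obs 3: x=-3/4 → posterior Normal(287/276, 44/23)
obs 4: x=-1 → posterior Normal(243/320, 33/20)
obs 5: x=1/2 → posterior Normal(265/364, 132/91)
obs 6: x=7/4 → posterior Normal(57/68, 22/17)
obs 7: x=4 → posterior Normal(259/226, 132/113)
obs 8: x=3/2 → posterior Normal(73/62, 33/31)
obs 9: x=5/2 → posterior Normal(347/270, 44/45)
obs 10: x=-3 → posterior Normal(281/292, 66/73)
obs 11: x=-3 → posterior Normal(215/314, 132/157)
obs 12: x=-5 → posterior Normal(5/16, 11/14)
obs 13: x=-8 → posterior Normal(-71/358, 132/179)
obs 14: x=1/4 → posterior Normal(-131/760, 66/95)

-131/760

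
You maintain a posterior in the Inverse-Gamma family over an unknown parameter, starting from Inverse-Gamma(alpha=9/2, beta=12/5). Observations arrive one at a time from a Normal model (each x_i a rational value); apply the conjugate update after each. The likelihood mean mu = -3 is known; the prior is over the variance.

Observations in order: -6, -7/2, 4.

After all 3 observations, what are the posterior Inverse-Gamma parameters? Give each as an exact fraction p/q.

obs 1: x=-6 → posterior Inverse-Gamma(5, 69/10)
obs 2: x=-7/2 → posterior Inverse-Gamma(11/2, 281/40)
obs 3: x=4 → posterior Inverse-Gamma(6, 1261/40)

alpha=6, beta=1261/40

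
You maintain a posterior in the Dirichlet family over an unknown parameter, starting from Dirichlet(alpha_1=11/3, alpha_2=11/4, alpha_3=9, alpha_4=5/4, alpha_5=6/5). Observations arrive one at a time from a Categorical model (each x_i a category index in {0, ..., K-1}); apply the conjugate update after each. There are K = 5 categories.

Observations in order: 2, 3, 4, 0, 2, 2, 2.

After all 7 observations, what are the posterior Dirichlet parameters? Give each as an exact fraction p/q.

obs 1: x=2 → posterior Dirichlet(11/3, 11/4, 10, 5/4, 6/5)
obs 2: x=3 → posterior Dirichlet(11/3, 11/4, 10, 9/4, 6/5)
obs 3: x=4 → posterior Dirichlet(11/3, 11/4, 10, 9/4, 11/5)
obs 4: x=0 → posterior Dirichlet(14/3, 11/4, 10, 9/4, 11/5)
obs 5: x=2 → posterior Dirichlet(14/3, 11/4, 11, 9/4, 11/5)
obs 6: x=2 → posterior Dirichlet(14/3, 11/4, 12, 9/4, 11/5)
obs 7: x=2 → posterior Dirichlet(14/3, 11/4, 13, 9/4, 11/5)

alpha_1=14/3, alpha_2=11/4, alpha_3=13, alpha_4=9/4, alpha_5=11/5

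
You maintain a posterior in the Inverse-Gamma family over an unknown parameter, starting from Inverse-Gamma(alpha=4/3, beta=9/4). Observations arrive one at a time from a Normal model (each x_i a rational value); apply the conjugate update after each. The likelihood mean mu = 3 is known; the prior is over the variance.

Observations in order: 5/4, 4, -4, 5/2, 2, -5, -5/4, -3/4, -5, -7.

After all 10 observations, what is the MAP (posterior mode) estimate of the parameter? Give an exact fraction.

15309/704

obs 1: x=5/4 → posterior Inverse-Gamma(11/6, 121/32)
obs 2: x=4 → posterior Inverse-Gamma(7/3, 137/32)
obs 3: x=-4 → posterior Inverse-Gamma(17/6, 921/32)
obs 4: x=5/2 → posterior Inverse-Gamma(10/3, 925/32)
obs 5: x=2 → posterior Inverse-Gamma(23/6, 941/32)
obs 6: x=-5 → posterior Inverse-Gamma(13/3, 1965/32)
obs 7: x=-5/4 → posterior Inverse-Gamma(29/6, 1127/16)
obs 8: x=-3/4 → posterior Inverse-Gamma(16/3, 2479/32)
obs 9: x=-5 → posterior Inverse-Gamma(35/6, 3503/32)
obs 10: x=-7 → posterior Inverse-Gamma(19/3, 5103/32)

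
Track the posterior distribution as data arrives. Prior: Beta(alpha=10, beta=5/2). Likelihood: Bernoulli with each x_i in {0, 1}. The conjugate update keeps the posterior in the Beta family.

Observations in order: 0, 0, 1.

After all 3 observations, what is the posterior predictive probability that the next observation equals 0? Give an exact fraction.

9/31

obs 1: x=0 → posterior Beta(10, 7/2)
obs 2: x=0 → posterior Beta(10, 9/2)
obs 3: x=1 → posterior Beta(11, 9/2)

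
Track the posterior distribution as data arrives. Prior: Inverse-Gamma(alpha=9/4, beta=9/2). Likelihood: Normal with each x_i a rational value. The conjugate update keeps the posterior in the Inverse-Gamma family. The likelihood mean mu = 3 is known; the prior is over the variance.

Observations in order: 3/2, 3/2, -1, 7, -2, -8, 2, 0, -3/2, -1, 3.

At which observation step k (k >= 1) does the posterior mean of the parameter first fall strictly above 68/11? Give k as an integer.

k = 4

obs 1: x=3/2 → posterior Inverse-Gamma(11/4, 45/8)
obs 2: x=3/2 → posterior Inverse-Gamma(13/4, 27/4)
obs 3: x=-1 → posterior Inverse-Gamma(15/4, 59/4)
obs 4: x=7 → posterior Inverse-Gamma(17/4, 91/4)
obs 5: x=-2 → posterior Inverse-Gamma(19/4, 141/4)
obs 6: x=-8 → posterior Inverse-Gamma(21/4, 383/4)
obs 7: x=2 → posterior Inverse-Gamma(23/4, 385/4)
obs 8: x=0 → posterior Inverse-Gamma(25/4, 403/4)
obs 9: x=-3/2 → posterior Inverse-Gamma(27/4, 887/8)
obs 10: x=-1 → posterior Inverse-Gamma(29/4, 951/8)
obs 11: x=3 → posterior Inverse-Gamma(31/4, 951/8)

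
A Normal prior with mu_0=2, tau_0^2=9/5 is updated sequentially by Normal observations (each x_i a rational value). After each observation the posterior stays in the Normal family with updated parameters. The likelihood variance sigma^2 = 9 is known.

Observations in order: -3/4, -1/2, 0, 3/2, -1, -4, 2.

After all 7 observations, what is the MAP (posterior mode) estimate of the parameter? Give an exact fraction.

obs 1: x=-3/4 → posterior Normal(37/24, 3/2)
obs 2: x=-1/2 → posterior Normal(5/4, 9/7)
obs 3: x=0 → posterior Normal(35/32, 9/8)
obs 4: x=3/2 → posterior Normal(41/36, 1)
obs 5: x=-1 → posterior Normal(37/40, 9/10)
obs 6: x=-4 → posterior Normal(21/44, 9/11)
obs 7: x=2 → posterior Normal(29/48, 3/4)

29/48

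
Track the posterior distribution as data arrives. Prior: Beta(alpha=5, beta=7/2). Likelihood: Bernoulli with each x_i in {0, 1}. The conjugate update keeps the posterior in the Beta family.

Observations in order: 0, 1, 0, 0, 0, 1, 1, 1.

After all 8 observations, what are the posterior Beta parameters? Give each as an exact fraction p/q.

obs 1: x=0 → posterior Beta(5, 9/2)
obs 2: x=1 → posterior Beta(6, 9/2)
obs 3: x=0 → posterior Beta(6, 11/2)
obs 4: x=0 → posterior Beta(6, 13/2)
obs 5: x=0 → posterior Beta(6, 15/2)
obs 6: x=1 → posterior Beta(7, 15/2)
obs 7: x=1 → posterior Beta(8, 15/2)
obs 8: x=1 → posterior Beta(9, 15/2)

alpha=9, beta=15/2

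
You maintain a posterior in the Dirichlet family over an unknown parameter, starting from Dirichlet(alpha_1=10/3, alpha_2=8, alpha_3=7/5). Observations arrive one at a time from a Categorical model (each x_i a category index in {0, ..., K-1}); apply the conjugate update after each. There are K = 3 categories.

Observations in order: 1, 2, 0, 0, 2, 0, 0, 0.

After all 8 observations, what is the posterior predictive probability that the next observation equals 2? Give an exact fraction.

obs 1: x=1 → posterior Dirichlet(10/3, 9, 7/5)
obs 2: x=2 → posterior Dirichlet(10/3, 9, 12/5)
obs 3: x=0 → posterior Dirichlet(13/3, 9, 12/5)
obs 4: x=0 → posterior Dirichlet(16/3, 9, 12/5)
obs 5: x=2 → posterior Dirichlet(16/3, 9, 17/5)
obs 6: x=0 → posterior Dirichlet(19/3, 9, 17/5)
obs 7: x=0 → posterior Dirichlet(22/3, 9, 17/5)
obs 8: x=0 → posterior Dirichlet(25/3, 9, 17/5)

51/311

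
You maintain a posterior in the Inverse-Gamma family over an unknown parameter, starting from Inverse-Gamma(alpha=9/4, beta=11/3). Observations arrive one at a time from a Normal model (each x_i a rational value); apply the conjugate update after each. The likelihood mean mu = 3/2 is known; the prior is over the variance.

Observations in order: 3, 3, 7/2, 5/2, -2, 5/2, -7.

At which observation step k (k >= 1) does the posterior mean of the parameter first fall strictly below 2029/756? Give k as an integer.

k = 2

obs 1: x=3 → posterior Inverse-Gamma(11/4, 115/24)
obs 2: x=3 → posterior Inverse-Gamma(13/4, 71/12)
obs 3: x=7/2 → posterior Inverse-Gamma(15/4, 95/12)
obs 4: x=5/2 → posterior Inverse-Gamma(17/4, 101/12)
obs 5: x=-2 → posterior Inverse-Gamma(19/4, 349/24)
obs 6: x=5/2 → posterior Inverse-Gamma(21/4, 361/24)
obs 7: x=-7 → posterior Inverse-Gamma(23/4, 307/6)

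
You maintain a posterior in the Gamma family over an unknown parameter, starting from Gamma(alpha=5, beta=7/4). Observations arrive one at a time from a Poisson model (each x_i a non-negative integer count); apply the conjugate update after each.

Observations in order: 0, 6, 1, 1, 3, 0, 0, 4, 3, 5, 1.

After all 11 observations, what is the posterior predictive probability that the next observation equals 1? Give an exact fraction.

3837011457877216013086156552719588319577141325908316/16251022246560461184530336180516518652439117431640625

obs 1: x=0 → posterior Gamma(5, 11/4)
obs 2: x=6 → posterior Gamma(11, 15/4)
obs 3: x=1 → posterior Gamma(12, 19/4)
obs 4: x=1 → posterior Gamma(13, 23/4)
obs 5: x=3 → posterior Gamma(16, 27/4)
obs 6: x=0 → posterior Gamma(16, 31/4)
obs 7: x=0 → posterior Gamma(16, 35/4)
obs 8: x=4 → posterior Gamma(20, 39/4)
obs 9: x=3 → posterior Gamma(23, 43/4)
obs 10: x=5 → posterior Gamma(28, 47/4)
obs 11: x=1 → posterior Gamma(29, 51/4)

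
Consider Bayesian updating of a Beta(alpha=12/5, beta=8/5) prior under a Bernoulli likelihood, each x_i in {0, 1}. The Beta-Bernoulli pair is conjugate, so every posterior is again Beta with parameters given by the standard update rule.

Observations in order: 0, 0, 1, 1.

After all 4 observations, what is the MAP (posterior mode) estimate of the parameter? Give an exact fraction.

17/30

obs 1: x=0 → posterior Beta(12/5, 13/5)
obs 2: x=0 → posterior Beta(12/5, 18/5)
obs 3: x=1 → posterior Beta(17/5, 18/5)
obs 4: x=1 → posterior Beta(22/5, 18/5)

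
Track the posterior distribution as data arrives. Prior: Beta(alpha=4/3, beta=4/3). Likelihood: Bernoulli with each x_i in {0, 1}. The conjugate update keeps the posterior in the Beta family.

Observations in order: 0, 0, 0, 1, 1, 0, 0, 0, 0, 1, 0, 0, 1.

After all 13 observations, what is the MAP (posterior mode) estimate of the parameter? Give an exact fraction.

13/41

obs 1: x=0 → posterior Beta(4/3, 7/3)
obs 2: x=0 → posterior Beta(4/3, 10/3)
obs 3: x=0 → posterior Beta(4/3, 13/3)
obs 4: x=1 → posterior Beta(7/3, 13/3)
obs 5: x=1 → posterior Beta(10/3, 13/3)
obs 6: x=0 → posterior Beta(10/3, 16/3)
obs 7: x=0 → posterior Beta(10/3, 19/3)
obs 8: x=0 → posterior Beta(10/3, 22/3)
obs 9: x=0 → posterior Beta(10/3, 25/3)
obs 10: x=1 → posterior Beta(13/3, 25/3)
obs 11: x=0 → posterior Beta(13/3, 28/3)
obs 12: x=0 → posterior Beta(13/3, 31/3)
obs 13: x=1 → posterior Beta(16/3, 31/3)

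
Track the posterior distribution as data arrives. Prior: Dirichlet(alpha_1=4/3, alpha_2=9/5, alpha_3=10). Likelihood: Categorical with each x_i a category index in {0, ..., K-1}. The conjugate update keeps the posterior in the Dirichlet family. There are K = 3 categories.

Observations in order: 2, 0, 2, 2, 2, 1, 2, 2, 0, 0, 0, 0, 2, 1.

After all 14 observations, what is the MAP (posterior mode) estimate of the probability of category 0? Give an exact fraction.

obs 1: x=2 → posterior Dirichlet(4/3, 9/5, 11)
obs 2: x=0 → posterior Dirichlet(7/3, 9/5, 11)
obs 3: x=2 → posterior Dirichlet(7/3, 9/5, 12)
obs 4: x=2 → posterior Dirichlet(7/3, 9/5, 13)
obs 5: x=2 → posterior Dirichlet(7/3, 9/5, 14)
obs 6: x=1 → posterior Dirichlet(7/3, 14/5, 14)
obs 7: x=2 → posterior Dirichlet(7/3, 14/5, 15)
obs 8: x=2 → posterior Dirichlet(7/3, 14/5, 16)
obs 9: x=0 → posterior Dirichlet(10/3, 14/5, 16)
obs 10: x=0 → posterior Dirichlet(13/3, 14/5, 16)
obs 11: x=0 → posterior Dirichlet(16/3, 14/5, 16)
obs 12: x=0 → posterior Dirichlet(19/3, 14/5, 16)
obs 13: x=2 → posterior Dirichlet(19/3, 14/5, 17)
obs 14: x=1 → posterior Dirichlet(19/3, 19/5, 17)

40/181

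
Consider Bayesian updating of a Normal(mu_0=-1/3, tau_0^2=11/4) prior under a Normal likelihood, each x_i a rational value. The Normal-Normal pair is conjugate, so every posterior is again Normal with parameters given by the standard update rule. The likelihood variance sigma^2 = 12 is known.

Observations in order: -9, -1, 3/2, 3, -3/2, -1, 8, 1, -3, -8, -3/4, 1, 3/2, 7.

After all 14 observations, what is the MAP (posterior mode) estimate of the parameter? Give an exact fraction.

-119/808

obs 1: x=-9 → posterior Normal(-115/59, 132/59)
obs 2: x=-1 → posterior Normal(-9/5, 66/35)
obs 3: x=3/2 → posterior Normal(-73/54, 44/27)
obs 4: x=3 → posterior Normal(-153/184, 33/23)
obs 5: x=-3/2 → posterior Normal(-93/103, 132/103)
obs 6: x=-1 → posterior Normal(-52/57, 22/19)
obs 7: x=8 → posterior Normal(-16/125, 132/125)
obs 8: x=1 → posterior Normal(-5/136, 33/34)
obs 9: x=-3 → posterior Normal(-38/147, 44/49)
obs 10: x=-8 → posterior Normal(-63/79, 66/79)
obs 11: x=-3/4 → posterior Normal(-537/676, 132/169)
obs 12: x=1 → posterior Normal(-493/720, 11/15)
obs 13: x=3/2 → posterior Normal(-427/764, 132/191)
obs 14: x=7 → posterior Normal(-119/808, 66/101)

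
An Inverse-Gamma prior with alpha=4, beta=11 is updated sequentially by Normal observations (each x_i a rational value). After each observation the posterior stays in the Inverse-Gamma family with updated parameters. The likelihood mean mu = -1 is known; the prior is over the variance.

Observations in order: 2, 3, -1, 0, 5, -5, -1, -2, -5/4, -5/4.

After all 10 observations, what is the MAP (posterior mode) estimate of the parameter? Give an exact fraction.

809/160

obs 1: x=2 → posterior Inverse-Gamma(9/2, 31/2)
obs 2: x=3 → posterior Inverse-Gamma(5, 47/2)
obs 3: x=-1 → posterior Inverse-Gamma(11/2, 47/2)
obs 4: x=0 → posterior Inverse-Gamma(6, 24)
obs 5: x=5 → posterior Inverse-Gamma(13/2, 42)
obs 6: x=-5 → posterior Inverse-Gamma(7, 50)
obs 7: x=-1 → posterior Inverse-Gamma(15/2, 50)
obs 8: x=-2 → posterior Inverse-Gamma(8, 101/2)
obs 9: x=-5/4 → posterior Inverse-Gamma(17/2, 1617/32)
obs 10: x=-5/4 → posterior Inverse-Gamma(9, 809/16)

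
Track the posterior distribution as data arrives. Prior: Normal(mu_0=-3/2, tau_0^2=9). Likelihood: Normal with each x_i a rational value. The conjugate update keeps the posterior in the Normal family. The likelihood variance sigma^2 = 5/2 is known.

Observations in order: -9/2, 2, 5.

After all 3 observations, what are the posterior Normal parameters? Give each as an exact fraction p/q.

mu_0=75/118, tau_0^2=45/59

obs 1: x=-9/2 → posterior Normal(-177/46, 45/23)
obs 2: x=2 → posterior Normal(-105/82, 45/41)
obs 3: x=5 → posterior Normal(75/118, 45/59)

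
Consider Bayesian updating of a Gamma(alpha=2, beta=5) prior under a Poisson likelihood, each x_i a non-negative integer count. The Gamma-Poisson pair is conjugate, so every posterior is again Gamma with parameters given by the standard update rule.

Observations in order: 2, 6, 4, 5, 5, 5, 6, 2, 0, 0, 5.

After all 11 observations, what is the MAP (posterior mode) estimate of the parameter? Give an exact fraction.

41/16

obs 1: x=2 → posterior Gamma(4, 6)
obs 2: x=6 → posterior Gamma(10, 7)
obs 3: x=4 → posterior Gamma(14, 8)
obs 4: x=5 → posterior Gamma(19, 9)
obs 5: x=5 → posterior Gamma(24, 10)
obs 6: x=5 → posterior Gamma(29, 11)
obs 7: x=6 → posterior Gamma(35, 12)
obs 8: x=2 → posterior Gamma(37, 13)
obs 9: x=0 → posterior Gamma(37, 14)
obs 10: x=0 → posterior Gamma(37, 15)
obs 11: x=5 → posterior Gamma(42, 16)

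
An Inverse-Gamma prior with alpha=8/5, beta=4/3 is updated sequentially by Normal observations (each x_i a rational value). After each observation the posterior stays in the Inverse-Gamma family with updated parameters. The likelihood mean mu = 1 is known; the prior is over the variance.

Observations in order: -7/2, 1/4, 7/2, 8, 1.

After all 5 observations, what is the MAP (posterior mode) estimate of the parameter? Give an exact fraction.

18895/2448

obs 1: x=-7/2 → posterior Inverse-Gamma(21/10, 275/24)
obs 2: x=1/4 → posterior Inverse-Gamma(13/5, 1127/96)
obs 3: x=7/2 → posterior Inverse-Gamma(31/10, 1427/96)
obs 4: x=8 → posterior Inverse-Gamma(18/5, 3779/96)
obs 5: x=1 → posterior Inverse-Gamma(41/10, 3779/96)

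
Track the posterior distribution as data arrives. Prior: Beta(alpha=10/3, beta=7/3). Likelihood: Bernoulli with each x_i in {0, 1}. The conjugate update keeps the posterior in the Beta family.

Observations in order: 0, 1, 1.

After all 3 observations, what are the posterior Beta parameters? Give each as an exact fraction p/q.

alpha=16/3, beta=10/3

obs 1: x=0 → posterior Beta(10/3, 10/3)
obs 2: x=1 → posterior Beta(13/3, 10/3)
obs 3: x=1 → posterior Beta(16/3, 10/3)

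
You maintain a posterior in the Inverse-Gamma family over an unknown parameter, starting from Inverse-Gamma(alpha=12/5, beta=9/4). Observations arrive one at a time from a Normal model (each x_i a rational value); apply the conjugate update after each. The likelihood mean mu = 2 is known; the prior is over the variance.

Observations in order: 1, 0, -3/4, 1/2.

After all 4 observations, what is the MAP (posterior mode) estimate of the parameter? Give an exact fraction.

515/288

obs 1: x=1 → posterior Inverse-Gamma(29/10, 11/4)
obs 2: x=0 → posterior Inverse-Gamma(17/5, 19/4)
obs 3: x=-3/4 → posterior Inverse-Gamma(39/10, 273/32)
obs 4: x=1/2 → posterior Inverse-Gamma(22/5, 309/32)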